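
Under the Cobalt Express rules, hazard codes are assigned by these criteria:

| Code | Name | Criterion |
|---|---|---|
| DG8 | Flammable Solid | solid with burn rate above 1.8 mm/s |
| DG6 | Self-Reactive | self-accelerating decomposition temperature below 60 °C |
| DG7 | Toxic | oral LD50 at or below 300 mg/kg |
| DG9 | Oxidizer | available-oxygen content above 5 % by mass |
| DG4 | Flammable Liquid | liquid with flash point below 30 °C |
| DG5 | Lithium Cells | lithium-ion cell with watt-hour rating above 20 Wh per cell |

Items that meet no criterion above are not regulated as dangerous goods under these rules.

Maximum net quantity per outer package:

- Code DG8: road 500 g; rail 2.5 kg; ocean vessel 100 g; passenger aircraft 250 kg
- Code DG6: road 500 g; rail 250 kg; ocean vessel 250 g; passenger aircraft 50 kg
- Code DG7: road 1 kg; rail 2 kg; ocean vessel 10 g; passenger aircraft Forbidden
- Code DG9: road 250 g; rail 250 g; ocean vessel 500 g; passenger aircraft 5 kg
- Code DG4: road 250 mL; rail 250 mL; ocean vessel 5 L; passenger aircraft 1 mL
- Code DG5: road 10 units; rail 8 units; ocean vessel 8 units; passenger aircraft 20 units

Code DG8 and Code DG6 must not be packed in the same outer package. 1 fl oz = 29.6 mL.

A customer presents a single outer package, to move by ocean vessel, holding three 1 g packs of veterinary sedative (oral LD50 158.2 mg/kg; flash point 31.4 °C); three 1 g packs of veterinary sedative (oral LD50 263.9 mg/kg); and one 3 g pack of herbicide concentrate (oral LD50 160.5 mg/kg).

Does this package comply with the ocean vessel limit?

With oral LD50 158.2 mg/kg (≤ 300 mg/kg), the veterinary sedative falls in Code DG7.
Oral LD50 263.9 mg/kg meets the Code DG7 criterion (Toxic), so the veterinary sedative is Code DG7.
Herbicide concentrate: oral LD50 160.5 mg/kg ≤ 300 mg/kg → Code DG7 (Toxic).
Code DG7 net quantity: (three 1 g packs = 3 g) + (three 1 g packs = 3 g) + 3 g = 9 g.
9 g is within the ocean vessel limit of 10 g for Code DG7.

Yes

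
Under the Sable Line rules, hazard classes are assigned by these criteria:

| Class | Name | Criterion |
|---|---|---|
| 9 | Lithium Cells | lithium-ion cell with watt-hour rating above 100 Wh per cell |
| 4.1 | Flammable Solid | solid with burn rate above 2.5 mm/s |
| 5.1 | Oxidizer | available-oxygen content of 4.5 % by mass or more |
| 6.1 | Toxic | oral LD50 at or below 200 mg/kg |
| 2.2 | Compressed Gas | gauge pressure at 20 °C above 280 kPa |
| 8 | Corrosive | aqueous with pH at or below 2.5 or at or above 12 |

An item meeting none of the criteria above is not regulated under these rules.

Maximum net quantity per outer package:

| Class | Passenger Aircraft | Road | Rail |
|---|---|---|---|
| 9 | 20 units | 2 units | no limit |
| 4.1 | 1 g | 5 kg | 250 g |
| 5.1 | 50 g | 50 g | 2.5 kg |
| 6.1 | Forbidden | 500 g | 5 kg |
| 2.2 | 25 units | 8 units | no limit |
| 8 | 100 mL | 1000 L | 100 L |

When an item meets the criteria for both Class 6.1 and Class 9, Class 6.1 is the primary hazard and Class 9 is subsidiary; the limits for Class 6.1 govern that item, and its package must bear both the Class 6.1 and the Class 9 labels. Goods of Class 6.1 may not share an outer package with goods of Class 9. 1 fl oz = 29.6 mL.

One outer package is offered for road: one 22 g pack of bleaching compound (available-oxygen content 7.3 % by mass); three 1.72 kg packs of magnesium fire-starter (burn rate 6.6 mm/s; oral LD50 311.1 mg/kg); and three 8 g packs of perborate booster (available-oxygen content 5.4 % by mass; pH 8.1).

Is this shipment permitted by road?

No

Bleaching compound: available-oxygen content 7.3 % by mass ≥ 4.5 % by mass → Class 5.1 (Oxidizer).
With burn rate 6.6 mm/s (> 2.5 mm/s), the magnesium fire-starter falls in Class 4.1.
Available-oxygen content 5.4 % by mass meets the Class 5.1 criterion (Oxidizer), so the perborate booster is Class 5.1.
Class 5.1 net quantity: 22 g + (three 8 g packs = 24 g) = 46 g.
That is within the Class 5.1 road limit of 50 g.
Class 4.1 quantity: three 1.72 kg packs = 5.16 kg.
That exceeds the Class 4.1 road limit of 5 kg.
The segregation rule (Class 6.1 with Class 9) does not apply to Class 5.1 with Class 4.1.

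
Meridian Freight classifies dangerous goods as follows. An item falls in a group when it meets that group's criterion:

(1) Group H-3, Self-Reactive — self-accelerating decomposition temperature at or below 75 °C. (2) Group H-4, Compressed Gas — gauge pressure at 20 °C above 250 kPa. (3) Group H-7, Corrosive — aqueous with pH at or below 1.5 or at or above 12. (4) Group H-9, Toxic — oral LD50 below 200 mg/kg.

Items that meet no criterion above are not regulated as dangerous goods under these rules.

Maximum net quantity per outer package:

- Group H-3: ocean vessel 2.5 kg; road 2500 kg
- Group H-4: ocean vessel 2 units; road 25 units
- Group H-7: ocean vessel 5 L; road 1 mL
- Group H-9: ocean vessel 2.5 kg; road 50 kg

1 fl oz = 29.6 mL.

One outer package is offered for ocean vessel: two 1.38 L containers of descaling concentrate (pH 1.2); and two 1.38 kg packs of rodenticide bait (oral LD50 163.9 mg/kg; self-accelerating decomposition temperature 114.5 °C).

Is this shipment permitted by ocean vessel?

pH 1.2 meets the Group H-7 criterion (Corrosive), so the descaling concentrate is Group H-7.
Oral LD50 163.9 mg/kg meets the Group H-9 criterion (Toxic), so the rodenticide bait is Group H-9.
Group H-9 quantity: two 1.38 kg packs = 2.76 kg.
2.76 kg > 2.5 kg (ocean vessel limit, Group H-9) — over the limit.
Group H-7 quantity: two 1.38 L containers = 2.76 L.
That is within the Group H-7 ocean vessel limit of 5 L.

No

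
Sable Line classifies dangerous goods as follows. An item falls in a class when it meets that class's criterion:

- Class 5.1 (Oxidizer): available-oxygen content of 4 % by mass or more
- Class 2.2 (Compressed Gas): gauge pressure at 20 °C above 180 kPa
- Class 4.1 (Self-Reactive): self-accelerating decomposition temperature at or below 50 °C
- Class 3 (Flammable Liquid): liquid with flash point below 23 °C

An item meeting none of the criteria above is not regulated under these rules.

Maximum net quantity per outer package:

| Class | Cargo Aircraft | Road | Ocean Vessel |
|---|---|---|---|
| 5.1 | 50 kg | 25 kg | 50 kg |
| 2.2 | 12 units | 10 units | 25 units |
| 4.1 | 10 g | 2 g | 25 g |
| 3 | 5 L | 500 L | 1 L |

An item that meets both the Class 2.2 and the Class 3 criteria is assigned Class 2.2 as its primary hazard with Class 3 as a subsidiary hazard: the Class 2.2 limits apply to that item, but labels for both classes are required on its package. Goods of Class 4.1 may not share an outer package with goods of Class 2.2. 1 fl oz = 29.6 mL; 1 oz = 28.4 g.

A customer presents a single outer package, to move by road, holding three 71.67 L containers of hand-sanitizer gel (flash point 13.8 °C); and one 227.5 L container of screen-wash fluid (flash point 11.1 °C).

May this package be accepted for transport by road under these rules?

With flash point 13.8 °C (< 23 °C), the hand-sanitizer gel falls in Class 3.
The screen-wash fluid has flash point 11.1 °C, which is < 23 °C, so it is Class 3 (Flammable Liquid).
Class 3 net quantity: (three 71.67 L containers = 215.01 L) + 227.5 L = 442.51 L.
442.51 L ≤ 500 L (road limit, Class 3) — within limit.

Yes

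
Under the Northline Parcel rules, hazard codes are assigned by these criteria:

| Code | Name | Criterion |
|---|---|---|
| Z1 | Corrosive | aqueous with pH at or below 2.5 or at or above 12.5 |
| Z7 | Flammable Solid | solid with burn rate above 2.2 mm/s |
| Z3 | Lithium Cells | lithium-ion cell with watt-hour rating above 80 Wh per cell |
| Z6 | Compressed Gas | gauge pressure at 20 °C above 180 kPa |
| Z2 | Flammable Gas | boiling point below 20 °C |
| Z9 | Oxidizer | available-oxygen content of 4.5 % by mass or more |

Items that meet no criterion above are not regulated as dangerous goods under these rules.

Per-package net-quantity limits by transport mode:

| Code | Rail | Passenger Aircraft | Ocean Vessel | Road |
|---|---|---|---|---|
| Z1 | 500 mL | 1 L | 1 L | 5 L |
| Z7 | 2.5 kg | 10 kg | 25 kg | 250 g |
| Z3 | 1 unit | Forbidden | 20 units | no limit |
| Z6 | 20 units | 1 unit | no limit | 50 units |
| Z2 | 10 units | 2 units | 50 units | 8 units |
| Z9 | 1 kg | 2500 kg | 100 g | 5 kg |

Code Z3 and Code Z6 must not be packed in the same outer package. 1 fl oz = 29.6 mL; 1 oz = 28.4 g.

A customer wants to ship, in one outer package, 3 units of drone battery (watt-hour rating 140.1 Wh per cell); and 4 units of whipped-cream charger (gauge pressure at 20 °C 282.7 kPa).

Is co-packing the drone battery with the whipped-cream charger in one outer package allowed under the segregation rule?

No

The drone battery has watt-hour rating 140.1 Wh per cell, which is > 80 Wh per cell, so it is Code Z3 (Lithium Cells).
Gauge pressure at 20 °C 282.7 kPa meets the Code Z6 criterion (Compressed Gas), so the whipped-cream charger is Code Z6.
Code Z3 and Code Z6 may not share an outer package.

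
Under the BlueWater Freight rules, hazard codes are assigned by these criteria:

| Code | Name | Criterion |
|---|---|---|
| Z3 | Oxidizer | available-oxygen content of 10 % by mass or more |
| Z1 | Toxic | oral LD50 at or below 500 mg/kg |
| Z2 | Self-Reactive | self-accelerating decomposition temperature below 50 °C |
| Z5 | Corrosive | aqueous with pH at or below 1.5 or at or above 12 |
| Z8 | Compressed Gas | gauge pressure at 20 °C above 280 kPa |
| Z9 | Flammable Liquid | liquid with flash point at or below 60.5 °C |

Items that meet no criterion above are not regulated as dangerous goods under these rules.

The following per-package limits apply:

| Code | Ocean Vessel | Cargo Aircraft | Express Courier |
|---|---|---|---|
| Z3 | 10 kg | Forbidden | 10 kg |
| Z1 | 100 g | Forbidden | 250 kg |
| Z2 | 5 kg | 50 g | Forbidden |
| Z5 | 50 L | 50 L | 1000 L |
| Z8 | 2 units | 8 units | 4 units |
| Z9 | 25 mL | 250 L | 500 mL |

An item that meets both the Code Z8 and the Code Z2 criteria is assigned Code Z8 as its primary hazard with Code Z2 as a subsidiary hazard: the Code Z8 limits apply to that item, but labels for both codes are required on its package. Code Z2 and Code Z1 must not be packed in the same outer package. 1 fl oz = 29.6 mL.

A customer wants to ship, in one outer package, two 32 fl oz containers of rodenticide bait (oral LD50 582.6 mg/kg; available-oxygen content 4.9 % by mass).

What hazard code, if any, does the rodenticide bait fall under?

available-oxygen content 4.9 % by mass is not above 10 % by mass, so Code Z3 does not apply.
oral LD50 582.6 mg/kg is not below 500 mg/kg, so Code Z1 does not apply.
No criterion is met, so the item is not regulated.

Not regulated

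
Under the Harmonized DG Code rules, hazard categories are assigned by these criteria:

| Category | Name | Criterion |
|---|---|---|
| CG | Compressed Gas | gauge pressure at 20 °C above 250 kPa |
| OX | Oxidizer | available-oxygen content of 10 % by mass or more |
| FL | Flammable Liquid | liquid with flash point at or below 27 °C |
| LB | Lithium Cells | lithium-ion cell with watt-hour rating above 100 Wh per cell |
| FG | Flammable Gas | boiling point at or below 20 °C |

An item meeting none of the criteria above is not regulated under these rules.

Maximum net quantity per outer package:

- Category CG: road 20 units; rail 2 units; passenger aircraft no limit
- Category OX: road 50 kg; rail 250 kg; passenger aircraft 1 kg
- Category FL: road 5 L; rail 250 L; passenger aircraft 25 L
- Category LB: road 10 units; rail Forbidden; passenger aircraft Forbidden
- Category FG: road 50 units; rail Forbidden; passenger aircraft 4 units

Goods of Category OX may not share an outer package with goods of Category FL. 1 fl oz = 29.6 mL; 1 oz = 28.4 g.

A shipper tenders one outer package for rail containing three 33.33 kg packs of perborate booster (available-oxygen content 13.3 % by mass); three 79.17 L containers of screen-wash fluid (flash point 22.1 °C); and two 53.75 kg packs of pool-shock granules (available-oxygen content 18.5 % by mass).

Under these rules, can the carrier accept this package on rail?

Available-oxygen content 13.3 % by mass meets the Category OX criterion (Oxidizer), so the perborate booster is Category OX.
With flash point 22.1 °C (≤ 27 °C), the screen-wash fluid falls in Category FL.
Available-oxygen content 18.5 % by mass meets the Category OX criterion (Oxidizer), so the pool-shock granules are Category OX.
Category OX net quantity: (three 33.33 kg packs = 99.99 kg) + (two 53.75 kg packs = 107.5 kg) = 207.49 kg.
That is within the Category OX rail limit of 250 kg.
Category FL quantity: three 79.17 L containers = 237.51 L.
237.51 L is within the rail limit of 250 L for Category FL.
Category OX and Category FL may not share an outer package.

No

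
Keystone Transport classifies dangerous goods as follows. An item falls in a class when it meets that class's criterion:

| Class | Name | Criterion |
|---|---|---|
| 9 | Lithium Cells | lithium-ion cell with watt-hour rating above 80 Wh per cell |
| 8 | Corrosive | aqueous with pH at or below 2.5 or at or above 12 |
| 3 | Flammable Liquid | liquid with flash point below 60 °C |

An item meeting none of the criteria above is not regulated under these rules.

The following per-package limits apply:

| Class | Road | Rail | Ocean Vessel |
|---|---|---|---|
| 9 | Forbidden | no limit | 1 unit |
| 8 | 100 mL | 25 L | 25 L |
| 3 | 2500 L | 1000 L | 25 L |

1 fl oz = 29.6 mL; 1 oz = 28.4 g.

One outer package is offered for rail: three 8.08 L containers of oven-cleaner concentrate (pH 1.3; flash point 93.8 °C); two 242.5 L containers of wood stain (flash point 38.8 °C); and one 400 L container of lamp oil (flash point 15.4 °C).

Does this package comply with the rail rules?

Yes

pH 1.3 meets the Class 8 criterion (Corrosive), so the oven-cleaner concentrate is Class 8.
With flash point 38.8 °C (< 60 °C), the wood stain falls in Class 3.
The lamp oil has flash point 15.4 °C, which is < 60 °C, so it is Class 3 (Flammable Liquid).
Class 3 net quantity: (two 242.5 L containers = 485 L) + 400 L = 885 L.
885 L is within the rail limit of 1000 L for Class 3.
Class 8 quantity: three 8.08 L containers = 24.24 L.
24.24 L ≤ 25 L (rail limit, Class 8) — within limit.
Every hazard class is within its rail limit and no segregation rule is violated.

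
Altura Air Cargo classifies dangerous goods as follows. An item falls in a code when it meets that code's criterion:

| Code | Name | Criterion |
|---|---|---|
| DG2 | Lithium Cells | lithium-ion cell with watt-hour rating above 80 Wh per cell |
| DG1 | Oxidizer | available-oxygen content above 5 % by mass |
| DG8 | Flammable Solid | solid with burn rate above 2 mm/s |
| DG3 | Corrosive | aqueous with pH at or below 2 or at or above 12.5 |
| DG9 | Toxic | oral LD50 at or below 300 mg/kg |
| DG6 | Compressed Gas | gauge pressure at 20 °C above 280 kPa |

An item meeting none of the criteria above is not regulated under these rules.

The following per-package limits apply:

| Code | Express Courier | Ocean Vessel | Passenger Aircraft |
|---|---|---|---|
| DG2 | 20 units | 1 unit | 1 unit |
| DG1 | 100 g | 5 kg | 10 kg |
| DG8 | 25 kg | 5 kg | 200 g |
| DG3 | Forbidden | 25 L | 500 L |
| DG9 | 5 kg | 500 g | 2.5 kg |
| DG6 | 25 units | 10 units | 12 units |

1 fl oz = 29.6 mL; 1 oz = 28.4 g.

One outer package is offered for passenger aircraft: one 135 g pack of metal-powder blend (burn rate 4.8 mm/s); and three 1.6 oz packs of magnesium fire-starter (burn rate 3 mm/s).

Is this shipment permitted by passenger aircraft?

Burn rate 4.8 mm/s meets the Code DG8 criterion (Flammable Solid), so the metal-powder blend is Code DG8.
The magnesium fire-starter has burn rate 3 mm/s, which is > 2 mm/s, so it is Code DG8 (Flammable Solid).
Total Code DG8: 135 g + (three 1.6 oz packs = 136.32 g) = 271.32 g.
That exceeds the Code DG8 passenger aircraft limit of 200 g.

No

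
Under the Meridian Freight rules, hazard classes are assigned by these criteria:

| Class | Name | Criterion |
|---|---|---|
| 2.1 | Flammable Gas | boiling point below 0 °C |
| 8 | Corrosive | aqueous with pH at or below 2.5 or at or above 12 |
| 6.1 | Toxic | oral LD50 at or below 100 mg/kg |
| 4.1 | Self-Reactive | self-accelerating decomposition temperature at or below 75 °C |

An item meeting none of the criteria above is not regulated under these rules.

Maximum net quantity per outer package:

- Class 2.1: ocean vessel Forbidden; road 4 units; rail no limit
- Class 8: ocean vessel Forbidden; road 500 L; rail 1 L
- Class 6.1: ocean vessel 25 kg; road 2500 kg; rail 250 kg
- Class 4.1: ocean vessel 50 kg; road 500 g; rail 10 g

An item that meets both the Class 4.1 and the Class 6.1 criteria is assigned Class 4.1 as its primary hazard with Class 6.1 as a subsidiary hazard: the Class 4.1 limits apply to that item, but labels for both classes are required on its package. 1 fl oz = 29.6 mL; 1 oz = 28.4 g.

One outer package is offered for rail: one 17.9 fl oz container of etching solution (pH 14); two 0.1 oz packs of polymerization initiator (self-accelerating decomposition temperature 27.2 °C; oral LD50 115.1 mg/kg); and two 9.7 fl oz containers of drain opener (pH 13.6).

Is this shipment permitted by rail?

No

Etching solution: pH 14 ≥ 12 → Class 8 (Corrosive).
Polymerization initiator: self-accelerating decomposition temperature 27.2 °C ≤ 75 °C → Class 4.1 (Self-Reactive).
With pH 13.6 (≥ 12), the drain opener falls in Class 8.
Class 4.1 quantity: two 0.1 oz packs = 5.68 g.
5.68 g ≤ 10 g (rail limit, Class 4.1) — within limit.
Total Class 8: (one 17.9 fl oz container = 529.84 mL) + (two 9.7 fl oz containers = 574.24 mL) = 1104.08 mL.
That exceeds the Class 8 rail limit of 1 L.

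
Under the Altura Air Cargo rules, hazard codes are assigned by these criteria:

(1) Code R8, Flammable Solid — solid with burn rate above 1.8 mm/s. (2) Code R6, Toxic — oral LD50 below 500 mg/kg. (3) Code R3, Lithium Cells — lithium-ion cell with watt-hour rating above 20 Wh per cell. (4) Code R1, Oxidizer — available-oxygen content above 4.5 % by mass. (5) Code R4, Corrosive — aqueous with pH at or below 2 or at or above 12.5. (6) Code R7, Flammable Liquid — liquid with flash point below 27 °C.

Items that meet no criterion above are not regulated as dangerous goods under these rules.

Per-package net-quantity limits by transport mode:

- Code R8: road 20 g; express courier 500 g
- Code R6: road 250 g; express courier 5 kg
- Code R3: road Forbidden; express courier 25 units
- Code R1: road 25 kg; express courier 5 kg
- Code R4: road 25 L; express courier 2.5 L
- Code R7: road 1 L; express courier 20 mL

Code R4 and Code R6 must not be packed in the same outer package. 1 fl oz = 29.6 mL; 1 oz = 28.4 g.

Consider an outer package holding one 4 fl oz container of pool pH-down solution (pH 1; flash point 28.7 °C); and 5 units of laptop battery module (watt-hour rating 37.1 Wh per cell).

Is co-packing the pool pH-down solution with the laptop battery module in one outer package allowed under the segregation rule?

Yes

With pH 1 (≤ 2), the pool pH-down solution falls in Code R4.
Watt-hour rating 37.1 Wh per cell meets the Code R3 criterion (Lithium Cells), so the laptop battery module is Code R3.
No segregation rule bars Code R4 with Code R3.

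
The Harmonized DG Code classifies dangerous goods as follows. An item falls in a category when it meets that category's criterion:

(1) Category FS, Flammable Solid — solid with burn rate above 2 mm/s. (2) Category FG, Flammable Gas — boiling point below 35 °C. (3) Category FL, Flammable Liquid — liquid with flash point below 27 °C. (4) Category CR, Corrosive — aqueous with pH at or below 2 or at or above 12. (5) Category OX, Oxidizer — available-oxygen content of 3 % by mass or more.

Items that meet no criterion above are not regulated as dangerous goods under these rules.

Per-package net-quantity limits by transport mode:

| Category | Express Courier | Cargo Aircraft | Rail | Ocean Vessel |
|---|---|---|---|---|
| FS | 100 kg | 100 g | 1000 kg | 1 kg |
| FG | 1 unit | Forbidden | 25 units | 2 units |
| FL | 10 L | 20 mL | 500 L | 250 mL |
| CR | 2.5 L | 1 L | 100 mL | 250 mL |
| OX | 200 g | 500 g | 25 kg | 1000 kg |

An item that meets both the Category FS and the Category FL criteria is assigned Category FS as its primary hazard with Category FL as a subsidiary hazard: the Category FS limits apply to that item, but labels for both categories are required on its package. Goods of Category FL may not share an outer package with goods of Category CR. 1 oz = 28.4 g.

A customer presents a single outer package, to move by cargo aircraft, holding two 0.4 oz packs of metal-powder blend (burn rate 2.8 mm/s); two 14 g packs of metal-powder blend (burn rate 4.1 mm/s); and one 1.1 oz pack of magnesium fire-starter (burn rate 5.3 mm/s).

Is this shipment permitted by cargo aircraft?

The metal-powder blend has burn rate 2.8 mm/s, which is > 2 mm/s, so it is Category FS (Flammable Solid).
Metal-powder blend: burn rate 4.1 mm/s > 2 mm/s → Category FS (Flammable Solid).
Magnesium fire-starter: burn rate 5.3 mm/s > 2 mm/s → Category FS (Flammable Solid).
Total Category FS: (two 0.4 oz packs = 22.72 g) + (two 14 g packs = 28 g) + (one 1.1 oz pack = 31.24 g) = 81.96 g.
81.96 g is within the cargo aircraft limit of 100 g for Category FS.

Yes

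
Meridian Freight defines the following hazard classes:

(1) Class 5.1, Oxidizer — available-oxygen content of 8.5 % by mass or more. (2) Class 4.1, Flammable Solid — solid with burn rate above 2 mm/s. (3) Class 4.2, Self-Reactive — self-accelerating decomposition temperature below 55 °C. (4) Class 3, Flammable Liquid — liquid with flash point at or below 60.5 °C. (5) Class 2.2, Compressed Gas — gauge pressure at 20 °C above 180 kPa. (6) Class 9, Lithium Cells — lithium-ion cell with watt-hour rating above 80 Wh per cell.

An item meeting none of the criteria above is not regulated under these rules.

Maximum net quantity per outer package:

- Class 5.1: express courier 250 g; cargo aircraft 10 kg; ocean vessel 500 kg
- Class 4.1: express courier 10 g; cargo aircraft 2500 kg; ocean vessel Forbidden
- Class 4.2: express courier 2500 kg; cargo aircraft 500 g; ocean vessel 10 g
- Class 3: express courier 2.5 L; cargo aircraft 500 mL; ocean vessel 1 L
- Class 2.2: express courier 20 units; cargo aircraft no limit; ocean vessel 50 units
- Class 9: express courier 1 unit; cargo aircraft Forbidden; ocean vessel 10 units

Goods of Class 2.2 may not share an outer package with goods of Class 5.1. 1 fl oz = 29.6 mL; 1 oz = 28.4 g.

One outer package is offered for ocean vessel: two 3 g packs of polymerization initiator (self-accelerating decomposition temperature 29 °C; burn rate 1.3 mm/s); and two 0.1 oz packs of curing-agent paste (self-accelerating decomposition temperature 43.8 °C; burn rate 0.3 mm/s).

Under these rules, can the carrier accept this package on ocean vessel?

With self-accelerating decomposition temperature 29 °C (< 55 °C), the polymerization initiator falls in Class 4.2.
Self-accelerating decomposition temperature 43.8 °C meets the Class 4.2 criterion (Self-Reactive), so the curing-agent paste is Class 4.2.
Total Class 4.2: (two 3 g packs = 6 g) + (two 0.1 oz packs = 5.68 g) = 11.68 g.
That exceeds the Class 4.2 ocean vessel limit of 10 g.

No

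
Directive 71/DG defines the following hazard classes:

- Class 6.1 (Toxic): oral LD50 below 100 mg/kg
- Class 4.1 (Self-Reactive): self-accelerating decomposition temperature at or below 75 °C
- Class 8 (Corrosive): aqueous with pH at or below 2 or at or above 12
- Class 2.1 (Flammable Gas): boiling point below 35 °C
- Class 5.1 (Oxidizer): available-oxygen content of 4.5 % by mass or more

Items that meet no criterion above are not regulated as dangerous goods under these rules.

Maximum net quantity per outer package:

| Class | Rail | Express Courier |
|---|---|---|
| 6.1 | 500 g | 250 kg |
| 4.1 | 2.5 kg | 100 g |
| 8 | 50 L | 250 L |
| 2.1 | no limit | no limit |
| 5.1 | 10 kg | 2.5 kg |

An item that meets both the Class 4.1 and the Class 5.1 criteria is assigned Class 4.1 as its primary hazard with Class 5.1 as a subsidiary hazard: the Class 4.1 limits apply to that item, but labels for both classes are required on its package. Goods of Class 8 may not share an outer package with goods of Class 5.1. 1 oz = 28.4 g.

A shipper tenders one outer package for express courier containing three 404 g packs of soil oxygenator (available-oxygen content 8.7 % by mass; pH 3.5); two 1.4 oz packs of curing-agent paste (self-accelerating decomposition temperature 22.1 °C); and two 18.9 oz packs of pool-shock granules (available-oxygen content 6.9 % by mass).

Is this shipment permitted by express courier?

Yes

The soil oxygenator has available-oxygen content 8.7 % by mass, which is ≥ 4.5 % by mass, so it is Class 5.1 (Oxidizer).
With self-accelerating decomposition temperature 22.1 °C (≤ 75 °C), the curing-agent paste falls in Class 4.1.
Pool-shock granules: available-oxygen content 6.9 % by mass ≥ 4.5 % by mass → Class 5.1 (Oxidizer).
Total Class 5.1: (three 404 g packs = 1.212 kg) + (two 18.9 oz packs = 1073.52 g) = 2285.52 g.
That is within the Class 5.1 express courier limit of 2.5 kg.
Class 4.1 quantity: two 1.4 oz packs = 79.52 g.
79.52 g ≤ 100 g (express courier limit, Class 4.1) — within limit.
The segregation rule (Class 8 with Class 5.1) does not apply to Class 5.1 with Class 4.1.
Every hazard class is within its express courier limit and no segregation rule is violated.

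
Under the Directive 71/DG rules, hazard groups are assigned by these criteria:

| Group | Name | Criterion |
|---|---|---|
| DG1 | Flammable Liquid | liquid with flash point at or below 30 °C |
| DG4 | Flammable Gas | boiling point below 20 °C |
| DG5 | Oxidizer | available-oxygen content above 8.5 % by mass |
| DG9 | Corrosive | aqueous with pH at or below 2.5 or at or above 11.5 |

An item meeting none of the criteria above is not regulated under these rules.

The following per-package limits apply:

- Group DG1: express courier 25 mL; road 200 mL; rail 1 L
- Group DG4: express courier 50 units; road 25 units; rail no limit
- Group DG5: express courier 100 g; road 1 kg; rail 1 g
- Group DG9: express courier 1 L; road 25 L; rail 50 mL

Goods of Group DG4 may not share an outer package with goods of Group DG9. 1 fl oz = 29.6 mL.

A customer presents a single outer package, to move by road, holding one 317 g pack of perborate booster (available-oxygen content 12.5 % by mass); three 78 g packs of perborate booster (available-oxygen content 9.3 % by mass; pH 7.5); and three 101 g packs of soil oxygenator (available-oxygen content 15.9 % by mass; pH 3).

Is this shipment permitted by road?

The perborate booster has available-oxygen content 12.5 % by mass, which is > 8.5 % by mass, so it is Group DG5 (Oxidizer).
Perborate booster: available-oxygen content 9.3 % by mass > 8.5 % by mass → Group DG5 (Oxidizer).
The soil oxygenator has available-oxygen content 15.9 % by mass, which is > 8.5 % by mass, so it is Group DG5 (Oxidizer).
Group DG5 net quantity: 317 g + (three 78 g packs = 234 g) + (three 101 g packs = 303 g) = 854 g.
That is within the Group DG5 road limit of 1 kg.

Yes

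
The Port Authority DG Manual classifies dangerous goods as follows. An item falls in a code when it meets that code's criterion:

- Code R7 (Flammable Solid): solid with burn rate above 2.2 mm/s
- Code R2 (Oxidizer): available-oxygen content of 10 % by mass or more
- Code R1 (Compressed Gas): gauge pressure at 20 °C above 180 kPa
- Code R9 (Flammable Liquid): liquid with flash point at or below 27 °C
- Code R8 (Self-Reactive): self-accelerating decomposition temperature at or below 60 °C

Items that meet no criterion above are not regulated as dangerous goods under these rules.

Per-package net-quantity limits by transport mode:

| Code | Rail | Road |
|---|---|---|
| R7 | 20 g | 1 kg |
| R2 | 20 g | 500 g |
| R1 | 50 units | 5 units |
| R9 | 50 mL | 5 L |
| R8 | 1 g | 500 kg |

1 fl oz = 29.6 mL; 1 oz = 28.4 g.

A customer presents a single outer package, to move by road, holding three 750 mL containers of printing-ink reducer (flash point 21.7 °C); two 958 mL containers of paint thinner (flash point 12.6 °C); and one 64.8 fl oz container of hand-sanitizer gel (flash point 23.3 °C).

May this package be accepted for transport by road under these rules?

With flash point 21.7 °C (≤ 27 °C), the printing-ink reducer falls in Code R9.
The paint thinner has flash point 12.6 °C, which is ≤ 27 °C, so it is Code R9 (Flammable Liquid).
With flash point 23.3 °C (≤ 27 °C), the hand-sanitizer gel falls in Code R9.
Total Code R9: (three 750 mL containers = 2.25 L) + (two 958 mL containers = 1.916 L) + (one 64.8 fl oz container = 1918.08 mL) = 6084.08 mL.
That exceeds the Code R9 road limit of 5 L.

No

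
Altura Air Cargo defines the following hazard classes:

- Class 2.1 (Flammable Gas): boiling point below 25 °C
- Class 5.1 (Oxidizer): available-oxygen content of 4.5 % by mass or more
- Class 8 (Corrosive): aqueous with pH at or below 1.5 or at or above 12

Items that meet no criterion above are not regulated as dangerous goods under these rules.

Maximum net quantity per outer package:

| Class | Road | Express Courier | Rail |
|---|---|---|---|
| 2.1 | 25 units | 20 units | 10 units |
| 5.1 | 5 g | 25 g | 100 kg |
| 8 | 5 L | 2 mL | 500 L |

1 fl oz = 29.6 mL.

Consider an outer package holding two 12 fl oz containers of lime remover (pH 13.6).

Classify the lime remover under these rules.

Class 8

pH 13.6 meets the Class 8 criterion (Corrosive), so the lime remover is Class 8.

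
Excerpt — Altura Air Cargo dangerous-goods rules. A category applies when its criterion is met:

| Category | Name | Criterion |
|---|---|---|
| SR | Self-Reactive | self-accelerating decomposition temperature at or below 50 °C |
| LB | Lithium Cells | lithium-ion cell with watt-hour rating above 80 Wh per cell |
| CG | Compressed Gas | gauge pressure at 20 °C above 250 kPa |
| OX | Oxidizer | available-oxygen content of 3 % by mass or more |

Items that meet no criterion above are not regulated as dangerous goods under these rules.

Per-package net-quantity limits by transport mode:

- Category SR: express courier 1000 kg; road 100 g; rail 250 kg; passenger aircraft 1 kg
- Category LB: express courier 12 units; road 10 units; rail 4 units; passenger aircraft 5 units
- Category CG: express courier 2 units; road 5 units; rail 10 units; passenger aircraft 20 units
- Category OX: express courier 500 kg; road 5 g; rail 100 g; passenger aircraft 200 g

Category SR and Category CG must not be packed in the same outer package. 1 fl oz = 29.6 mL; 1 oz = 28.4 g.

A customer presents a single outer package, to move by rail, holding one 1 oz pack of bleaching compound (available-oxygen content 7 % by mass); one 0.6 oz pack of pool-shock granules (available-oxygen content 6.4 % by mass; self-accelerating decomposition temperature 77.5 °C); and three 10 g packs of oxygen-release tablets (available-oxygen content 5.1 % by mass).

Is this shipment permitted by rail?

Yes

Bleaching compound: available-oxygen content 7 % by mass ≥ 3 % by mass → Category OX (Oxidizer).
Pool-shock granules: available-oxygen content 6.4 % by mass ≥ 3 % by mass → Category OX (Oxidizer).
The oxygen-release tablets have available-oxygen content 5.1 % by mass, which is ≥ 3 % by mass, so they are Category OX (Oxidizer).
Total Category OX: (one 1 oz pack = 28.4 g) + (one 0.6 oz pack = 17.04 g) + (three 10 g packs = 30 g) = 75.44 g.
75.44 g ≤ 100 g (rail limit, Category OX) — within limit.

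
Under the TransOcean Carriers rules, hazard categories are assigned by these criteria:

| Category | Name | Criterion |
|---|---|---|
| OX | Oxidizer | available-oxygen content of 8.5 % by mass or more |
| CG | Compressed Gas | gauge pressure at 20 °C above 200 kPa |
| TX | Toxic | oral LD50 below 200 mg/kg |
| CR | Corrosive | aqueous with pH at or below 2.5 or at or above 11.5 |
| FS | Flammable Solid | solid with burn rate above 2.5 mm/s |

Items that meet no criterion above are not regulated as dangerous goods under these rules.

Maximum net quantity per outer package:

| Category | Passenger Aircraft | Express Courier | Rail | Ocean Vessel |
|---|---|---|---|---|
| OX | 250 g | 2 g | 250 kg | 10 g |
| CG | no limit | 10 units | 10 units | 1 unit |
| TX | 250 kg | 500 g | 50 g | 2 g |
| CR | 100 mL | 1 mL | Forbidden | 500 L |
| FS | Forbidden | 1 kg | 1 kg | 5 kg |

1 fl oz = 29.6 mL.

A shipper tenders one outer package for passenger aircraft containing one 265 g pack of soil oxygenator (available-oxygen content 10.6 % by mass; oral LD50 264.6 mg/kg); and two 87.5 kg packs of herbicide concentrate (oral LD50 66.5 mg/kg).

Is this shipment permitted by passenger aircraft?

No

The soil oxygenator has available-oxygen content 10.6 % by mass, which is ≥ 8.5 % by mass, so it is Category OX (Oxidizer).
Oral LD50 66.5 mg/kg meets the Category TX criterion (Toxic), so the herbicide concentrate is Category TX.
Category TX quantity: two 87.5 kg packs = 175 kg.
175 kg ≤ 250 kg (passenger aircraft limit, Category TX) — within limit.
Category OX quantity: 265 g.
That exceeds the Category OX passenger aircraft limit of 250 g.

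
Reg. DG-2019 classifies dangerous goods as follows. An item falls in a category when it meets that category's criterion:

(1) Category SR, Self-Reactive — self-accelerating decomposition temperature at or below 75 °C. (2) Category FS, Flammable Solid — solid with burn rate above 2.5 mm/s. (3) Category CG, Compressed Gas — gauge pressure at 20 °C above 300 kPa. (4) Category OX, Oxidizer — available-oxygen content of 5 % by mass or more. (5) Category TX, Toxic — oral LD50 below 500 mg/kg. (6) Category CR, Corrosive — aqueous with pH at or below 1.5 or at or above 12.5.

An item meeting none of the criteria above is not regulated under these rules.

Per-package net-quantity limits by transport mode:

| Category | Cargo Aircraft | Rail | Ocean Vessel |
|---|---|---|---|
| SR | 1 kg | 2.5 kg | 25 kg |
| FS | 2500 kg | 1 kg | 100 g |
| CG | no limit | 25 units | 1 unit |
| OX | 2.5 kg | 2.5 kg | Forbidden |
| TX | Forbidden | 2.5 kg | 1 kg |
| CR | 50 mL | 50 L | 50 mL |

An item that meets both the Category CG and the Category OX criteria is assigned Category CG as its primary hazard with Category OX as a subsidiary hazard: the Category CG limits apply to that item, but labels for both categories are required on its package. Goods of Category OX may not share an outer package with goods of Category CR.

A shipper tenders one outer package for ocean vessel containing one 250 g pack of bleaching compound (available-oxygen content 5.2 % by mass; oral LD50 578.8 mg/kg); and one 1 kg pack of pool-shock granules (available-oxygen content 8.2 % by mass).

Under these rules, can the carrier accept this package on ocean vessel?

No

Available-oxygen content 5.2 % by mass meets the Category OX criterion (Oxidizer), so the bleaching compound is Category OX.
Available-oxygen content 8.2 % by mass meets the Category OX criterion (Oxidizer), so the pool-shock granules are Category OX.
Total Category OX: 250 g + 1 kg = 1.25 kg.
Category OX is Forbidden by ocean vessel.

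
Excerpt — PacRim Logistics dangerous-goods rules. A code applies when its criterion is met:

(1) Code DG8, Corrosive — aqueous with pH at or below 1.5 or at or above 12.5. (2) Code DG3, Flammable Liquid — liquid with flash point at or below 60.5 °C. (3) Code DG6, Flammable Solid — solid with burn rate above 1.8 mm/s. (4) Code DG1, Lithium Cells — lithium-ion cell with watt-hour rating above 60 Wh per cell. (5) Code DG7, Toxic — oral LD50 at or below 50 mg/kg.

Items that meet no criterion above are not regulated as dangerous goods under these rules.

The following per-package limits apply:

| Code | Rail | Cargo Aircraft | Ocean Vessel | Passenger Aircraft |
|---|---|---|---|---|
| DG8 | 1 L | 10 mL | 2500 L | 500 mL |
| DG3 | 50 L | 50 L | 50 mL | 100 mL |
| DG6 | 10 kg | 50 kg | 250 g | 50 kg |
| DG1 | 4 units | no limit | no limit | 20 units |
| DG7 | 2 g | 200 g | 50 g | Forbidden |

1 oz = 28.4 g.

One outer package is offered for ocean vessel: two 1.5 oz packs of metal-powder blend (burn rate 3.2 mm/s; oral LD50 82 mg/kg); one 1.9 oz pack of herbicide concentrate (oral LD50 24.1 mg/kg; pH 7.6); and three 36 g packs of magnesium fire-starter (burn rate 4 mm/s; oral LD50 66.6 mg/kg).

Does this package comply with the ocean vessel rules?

With burn rate 3.2 mm/s (> 1.8 mm/s), the metal-powder blend falls in Code DG6.
The herbicide concentrate has oral LD50 24.1 mg/kg, which is ≤ 50 mg/kg, so it is Code DG7 (Toxic).
With burn rate 4 mm/s (> 1.8 mm/s), the magnesium fire-starter falls in Code DG6.
Code DG6 net quantity: (two 1.5 oz packs = 85.2 g) + (three 36 g packs = 108 g) = 193.2 g.
193.2 g is within the ocean vessel limit of 250 g for Code DG6.
Code DG7 quantity: one 1.9 oz pack = 53.96 g.
53.96 g exceeds the ocean vessel limit of 50 g for Code DG7.

No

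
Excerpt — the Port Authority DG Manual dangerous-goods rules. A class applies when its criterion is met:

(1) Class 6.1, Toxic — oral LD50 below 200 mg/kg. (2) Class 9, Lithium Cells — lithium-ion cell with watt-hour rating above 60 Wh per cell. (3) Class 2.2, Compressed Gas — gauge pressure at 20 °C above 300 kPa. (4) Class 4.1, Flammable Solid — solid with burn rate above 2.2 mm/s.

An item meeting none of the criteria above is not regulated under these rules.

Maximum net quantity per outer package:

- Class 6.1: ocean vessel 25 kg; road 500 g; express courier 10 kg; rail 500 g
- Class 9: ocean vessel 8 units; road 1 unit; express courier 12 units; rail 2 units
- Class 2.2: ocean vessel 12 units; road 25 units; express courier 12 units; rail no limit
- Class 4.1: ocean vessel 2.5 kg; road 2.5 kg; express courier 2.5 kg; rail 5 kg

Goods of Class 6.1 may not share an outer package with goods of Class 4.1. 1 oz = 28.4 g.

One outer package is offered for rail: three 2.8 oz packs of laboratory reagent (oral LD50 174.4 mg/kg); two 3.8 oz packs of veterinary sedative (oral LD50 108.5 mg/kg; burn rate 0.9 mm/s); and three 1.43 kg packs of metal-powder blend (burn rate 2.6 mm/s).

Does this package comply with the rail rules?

No

The laboratory reagent has oral LD50 174.4 mg/kg, which is < 200 mg/kg, so it is Class 6.1 (Toxic).
The veterinary sedative has oral LD50 108.5 mg/kg, which is < 200 mg/kg, so it is Class 6.1 (Toxic).
The metal-powder blend has burn rate 2.6 mm/s, which is > 2.2 mm/s, so it is Class 4.1 (Flammable Solid).
Class 6.1 net quantity: (three 2.8 oz packs = 238.56 g) + (two 3.8 oz packs = 215.84 g) = 454.4 g.
454.4 g is within the rail limit of 500 g for Class 6.1.
Class 4.1 quantity: three 1.43 kg packs = 4.29 kg.
4.29 kg is within the rail limit of 5 kg for Class 4.1.
Class 6.1 and Class 4.1 may not share an outer package.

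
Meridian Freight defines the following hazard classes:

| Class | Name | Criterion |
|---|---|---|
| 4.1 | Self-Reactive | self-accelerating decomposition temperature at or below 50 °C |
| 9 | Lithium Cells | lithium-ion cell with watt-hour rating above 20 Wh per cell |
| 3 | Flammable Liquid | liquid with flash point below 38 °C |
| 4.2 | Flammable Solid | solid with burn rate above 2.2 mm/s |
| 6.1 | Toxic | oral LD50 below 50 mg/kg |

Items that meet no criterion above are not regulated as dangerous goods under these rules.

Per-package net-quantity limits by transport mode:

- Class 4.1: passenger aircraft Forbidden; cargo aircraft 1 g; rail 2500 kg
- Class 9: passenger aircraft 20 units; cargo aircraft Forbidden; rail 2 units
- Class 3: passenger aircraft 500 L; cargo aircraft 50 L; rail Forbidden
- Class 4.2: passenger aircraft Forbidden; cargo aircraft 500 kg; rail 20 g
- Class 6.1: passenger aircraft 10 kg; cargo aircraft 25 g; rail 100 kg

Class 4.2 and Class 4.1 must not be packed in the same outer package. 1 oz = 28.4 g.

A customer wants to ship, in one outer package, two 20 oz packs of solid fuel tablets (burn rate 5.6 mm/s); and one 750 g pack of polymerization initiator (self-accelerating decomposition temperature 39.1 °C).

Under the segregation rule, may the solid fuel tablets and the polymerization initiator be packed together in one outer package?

Burn rate 5.6 mm/s meets the Class 4.2 criterion (Flammable Solid), so the solid fuel tablets are Class 4.2.
With self-accelerating decomposition temperature 39.1 °C (≤ 50 °C), the polymerization initiator falls in Class 4.1.
Class 4.2 and Class 4.1 may not share an outer package.

No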